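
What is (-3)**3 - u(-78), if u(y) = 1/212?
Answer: -5725/212 ≈ -27.005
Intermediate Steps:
u(y) = 1/212
(-3)**3 - u(-78) = (-3)**3 - 1*1/212 = -27 - 1/212 = -5725/212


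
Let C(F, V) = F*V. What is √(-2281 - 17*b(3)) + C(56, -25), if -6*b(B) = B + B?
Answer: -1400 + 2*I*√566 ≈ -1400.0 + 47.581*I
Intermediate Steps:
b(B) = -B/3 (b(B) = -(B + B)/6 = -B/3)
√(-2281 - 17*b(3)) + C(56, -25) = √(-2281 - (-17)*3/3) + 56*(-25) = √(-2281 - 17*(-1)) - 1400 = √(-2281 + 17) - 1400 = √(-2264) - 1400 = 2*I*√566 - 1400 = -1400 + 2*I*√566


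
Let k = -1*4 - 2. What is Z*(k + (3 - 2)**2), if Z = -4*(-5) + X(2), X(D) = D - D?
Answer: -100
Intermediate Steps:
X(D) = 0
Z = 20 (Z = -4*(-5) + 0 = 20 + 0 = 20)
k = -6 (k = -4 - 2 = -6)
Z*(k + (3 - 2)**2) = 20*(-6 + (3 - 2)**2) = 20*(-6 + 1**2) = 20*(-6 + 1) = 20*(-5) = -100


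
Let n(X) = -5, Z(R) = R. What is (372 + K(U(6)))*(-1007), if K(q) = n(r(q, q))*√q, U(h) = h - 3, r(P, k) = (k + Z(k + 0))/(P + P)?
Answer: -374604 + 5035*√3 ≈ -3.6588e+5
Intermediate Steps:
r(P, k) = k/P (r(P, k) = (k + (k + 0))/(P + P) = (k + k)/((2*P)) = (2*k)*(1/(2*P)) = k/P)
U(h) = -3 + h
K(q) = -5*√q
(372 + K(U(6)))*(-1007) = (372 - 5*√(-3 + 6))*(-1007) = (372 - 5*√3)*(-1007) = -374604 + 5035*√3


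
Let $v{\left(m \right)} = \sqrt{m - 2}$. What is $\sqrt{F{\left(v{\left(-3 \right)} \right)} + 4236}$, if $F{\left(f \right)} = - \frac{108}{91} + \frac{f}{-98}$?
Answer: $\frac{\sqrt{140273952 - 338 i \sqrt{5}}}{182} \approx 65.075 - 0.00017531 i$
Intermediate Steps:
$v{\left(m \right)} = \sqrt{-2 + m}$
$F{\left(f \right)} = - \frac{108}{91} - \frac{f}{98}$ ($F{\left(f \right)} = \left(-108\right) \frac{1}{91} + f \left(- \frac{1}{98}\right) = - \frac{108}{91} - \frac{f}{98}$)
$\sqrt{F{\left(v{\left(-3 \right)} \right)} + 4236} = \sqrt{\left(- \frac{108}{91} - \frac{\sqrt{-2 - 3}}{98}\right) + 4236} = \sqrt{\left(- \frac{108}{91} - \frac{\sqrt{-5}}{98}\right) + 4236} = \sqrt{\left(- \frac{108}{91} - \frac{i \sqrt{5}}{98}\right) + 4236} = \sqrt{\frac{385368}{91} - \frac{i \sqrt{5}}{98}}$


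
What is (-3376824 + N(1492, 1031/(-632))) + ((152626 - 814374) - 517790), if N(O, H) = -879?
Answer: -4557241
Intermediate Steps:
(-3376824 + N(1492, 1031/(-632))) + ((152626 - 814374) - 517790) = (-3376824 - 879) + ((152626 - 814374) - 517790) = -3377703 + (-661748 - 517790) = -3377703 - 1179538 = -4557241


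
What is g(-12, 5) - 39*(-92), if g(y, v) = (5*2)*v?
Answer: 3638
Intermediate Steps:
g(y, v) = 10*v
g(-12, 5) - 39*(-92) = 10*5 - 39*(-92) = 50 + 3588 = 3638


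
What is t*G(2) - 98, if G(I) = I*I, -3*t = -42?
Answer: -42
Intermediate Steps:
t = 14 (t = -⅓*(-42) = 14)
G(I) = I²
t*G(2) - 98 = 14*2² - 98 = 14*4 - 98 = 56 - 98 = -42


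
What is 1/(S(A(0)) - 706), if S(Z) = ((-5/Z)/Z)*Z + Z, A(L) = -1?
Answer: -1/702 ≈ -0.0014245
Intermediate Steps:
S(Z) = Z - 5/Z (S(Z) = (-5/Z**2)*Z + Z = -5/Z + Z = Z - 5/Z)
1/(S(A(0)) - 706) = 1/((-1 - 5/(-1)) - 706) = 1/((-1 - 5*(-1)) - 706) = 1/((-1 + 5) - 706) = 1/(4 - 706) = 1/(-702) = -1/702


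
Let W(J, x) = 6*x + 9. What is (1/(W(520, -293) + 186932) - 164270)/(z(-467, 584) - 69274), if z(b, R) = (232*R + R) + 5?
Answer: -30420011409/12370779949 ≈ -2.4590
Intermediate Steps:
W(J, x) = 9 + 6*x
z(b, R) = 5 + 233*R (z(b, R) = 233*R + 5 = 5 + 233*R)
(1/(W(520, -293) + 186932) - 164270)/(z(-467, 584) - 69274) = (1/((9 + 6*(-293)) + 186932) - 164270)/((5 + 233*584) - 69274) = (1/((9 - 1758) + 186932) - 164270)/((5 + 136072) - 69274) = (1/(-1749 + 186932) - 164270)/(136077 - 69274) = (1/185183 - 164270)/66803 = (1/185183 - 164270)*(1/66803) = -30420011409/185183*1/66803 = -30420011409/12370779949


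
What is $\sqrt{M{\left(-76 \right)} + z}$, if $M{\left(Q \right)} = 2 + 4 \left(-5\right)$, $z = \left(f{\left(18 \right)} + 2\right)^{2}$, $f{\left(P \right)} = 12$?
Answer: $\sqrt{178} \approx 13.342$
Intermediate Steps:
$z = 196$ ($z = \left(12 + 2\right)^{2} = 14^{2} = 196$)
$M{\left(Q \right)} = -18$ ($M{\left(Q \right)} = 2 - 20 = -18$)
$\sqrt{M{\left(-76 \right)} + z} = \sqrt{-18 + 196} = \sqrt{178}$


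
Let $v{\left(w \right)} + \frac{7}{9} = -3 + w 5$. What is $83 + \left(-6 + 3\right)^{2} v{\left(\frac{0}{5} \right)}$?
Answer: $49$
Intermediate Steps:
$v{\left(w \right)} = - \frac{34}{9} + 5 w$ ($v{\left(w \right)} = - \frac{7}{9} + \left(-3 + w 5\right) = - \frac{7}{9} + \left(-3 + 5 w\right) = - \frac{34}{9} + 5 w$)
$83 + \left(-6 + 3\right)^{2} v{\left(\frac{0}{5} \right)} = 83 + \left(-6 + 3\right)^{2} \left(- \frac{34}{9} + 5 \cdot \frac{0}{5}\right) = 83 + \left(-3\right)^{2} \left(- \frac{34}{9} + 5 \cdot 0 \cdot \frac{1}{5}\right) = 83 + 9 \left(- \frac{34}{9} + 5 \cdot 0\right) = 83 + 9 \left(- \frac{34}{9} + 0\right) = 83 + 9 \left(- \frac{34}{9}\right) = 83 - 34 = 49$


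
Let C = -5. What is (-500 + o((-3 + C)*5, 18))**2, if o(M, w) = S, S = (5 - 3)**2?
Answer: 246016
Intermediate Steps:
S = 4 (S = 2**2 = 4)
o(M, w) = 4
(-500 + o((-3 + C)*5, 18))**2 = (-500 + 4)**2 = (-496)**2 = 246016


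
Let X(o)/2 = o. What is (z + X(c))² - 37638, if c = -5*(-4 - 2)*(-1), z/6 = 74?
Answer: 109818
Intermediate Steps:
z = 444 (z = 6*74 = 444)
c = -30 (c = -(-30)*(-1) = -5*6 = -30)
X(o) = 2*o
(z + X(c))² - 37638 = (444 + 2*(-30))² - 37638 = (444 - 60)² - 37638 = 384² - 37638 = 147456 - 37638 = 109818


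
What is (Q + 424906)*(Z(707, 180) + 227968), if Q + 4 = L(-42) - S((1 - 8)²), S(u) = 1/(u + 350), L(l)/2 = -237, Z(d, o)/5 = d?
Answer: 39204285526813/399 ≈ 9.8256e+10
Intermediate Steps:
Z(d, o) = 5*d
L(l) = -474 (L(l) = 2*(-237) = -474)
S(u) = 1/(350 + u)
Q = -190723/399 (Q = -4 + (-474 - 1/(350 + (1 - 8)²)) = -4 + (-474 - 1/(350 + (-7)²)) = -4 + (-474 - 1/(350 + 49)) = -4 + (-474 - 1/399) = -4 - 189127/399 = -190723/399 ≈ -478.00)
(Q + 424906)*(Z(707, 180) + 227968) = (-190723/399 + 424906)*(5*707 + 227968) = 169346771*(3535 + 227968)/399 = (169346771/399)*231503 = 39204285526813/399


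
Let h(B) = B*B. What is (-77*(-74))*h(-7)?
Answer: 279202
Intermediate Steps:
h(B) = B**2
(-77*(-74))*h(-7) = -77*(-74)*(-7)**2 = 5698*49 = 279202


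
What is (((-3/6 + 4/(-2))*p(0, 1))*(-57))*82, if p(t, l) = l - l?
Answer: 0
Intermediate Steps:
p(t, l) = 0
(((-3/6 + 4/(-2))*p(0, 1))*(-57))*82 = (((-3/6 + 4/(-2))*0)*(-57))*82 = (((-3*1/6 + 4*(-1/2))*0)*(-57))*82 = (((-1/2 - 2)*0)*(-57))*82 = (-5/2*0*(-57))*82 = (0*(-57))*82 = 0*82 = 0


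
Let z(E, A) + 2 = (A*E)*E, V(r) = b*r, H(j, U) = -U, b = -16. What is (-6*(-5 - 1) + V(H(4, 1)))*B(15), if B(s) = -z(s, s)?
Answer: -175396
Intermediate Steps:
V(r) = -16*r
z(E, A) = -2 + A*E² (z(E, A) = -2 + (A*E)*E = -2 + A*E²)
B(s) = 2 - s³ (B(s) = -(-2 + s*s²) = -(-2 + s³) = 2 - s³)
(-6*(-5 - 1) + V(H(4, 1)))*B(15) = (-6*(-5 - 1) - (-16))*(2 - 1*15³) = (-6*(-6) - 16*(-1))*(2 - 1*3375) = (36 + 16)*(2 - 3375) = 52*(-3373) = -175396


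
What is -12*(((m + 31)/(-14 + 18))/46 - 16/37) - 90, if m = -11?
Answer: -73284/851 ≈ -86.115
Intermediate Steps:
-12*(((m + 31)/(-14 + 18))/46 - 16/37) - 90 = -12*(((-11 + 31)/(-14 + 18))/46 - 16/37) - 90 = -12*((20/4)*(1/46) - 16*1/37) - 90 = -12*((20*(¼))*(1/46) - 16/37) - 90 = -12*(5*(1/46) - 16/37) - 90 = -12*(5/46 - 16/37) - 90 = -12*(-551/1702) - 90 = 3306/851 - 90 = -73284/851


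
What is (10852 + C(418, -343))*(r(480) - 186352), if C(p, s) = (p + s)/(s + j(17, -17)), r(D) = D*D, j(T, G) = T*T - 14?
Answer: 8125325332/17 ≈ 4.7796e+8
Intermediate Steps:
j(T, G) = -14 + T² (j(T, G) = T² - 14 = -14 + T²)
r(D) = D²
C(p, s) = (p + s)/(275 + s) (C(p, s) = (p + s)/(s + (-14 + 17²)) = (p + s)/(s + (-14 + 289)) = (p + s)/(s + 275) = (p + s)/(275 + s))
(10852 + C(418, -343))*(r(480) - 186352) = (10852 + (418 - 343)/(275 - 343))*(480² - 186352) = (10852 + 75/(-68))*(230400 - 186352) = (10852 - 1/68*75)*44048 = (10852 - 75/68)*44048 = (737861/68)*44048 = 8125325332/17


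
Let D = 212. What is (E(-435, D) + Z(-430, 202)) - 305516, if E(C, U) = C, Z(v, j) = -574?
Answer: -306525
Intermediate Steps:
(E(-435, D) + Z(-430, 202)) - 305516 = (-435 - 574) - 305516 = -1009 - 305516 = -306525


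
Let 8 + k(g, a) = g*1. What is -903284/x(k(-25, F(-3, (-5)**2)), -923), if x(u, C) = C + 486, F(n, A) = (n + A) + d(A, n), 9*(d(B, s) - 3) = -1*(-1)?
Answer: 903284/437 ≈ 2067.0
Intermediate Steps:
d(B, s) = 28/9 (d(B, s) = 3 + (-1*(-1))/9 = 3 + (1/9)*1 = 3 + 1/9 = 28/9)
F(n, A) = 28/9 + A + n (F(n, A) = (n + A) + 28/9 = (A + n) + 28/9 = 28/9 + A + n)
k(g, a) = -8 + g (k(g, a) = -8 + g*1 = -8 + g)
x(u, C) = 486 + C
-903284/x(k(-25, F(-3, (-5)**2)), -923) = -903284/(486 - 923) = -903284/(-437) = -903284*(-1/437) = 903284/437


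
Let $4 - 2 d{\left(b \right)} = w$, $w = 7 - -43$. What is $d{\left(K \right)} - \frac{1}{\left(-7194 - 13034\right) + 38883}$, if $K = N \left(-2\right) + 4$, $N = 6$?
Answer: $- \frac{429066}{18655} \approx -23.0$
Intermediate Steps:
$w = 50$ ($w = 7 + 43 = 50$)
$K = -8$ ($K = 6 \left(-2\right) + 4 = -12 + 4 = -8$)
$d{\left(b \right)} = -23$ ($d{\left(b \right)} = 2 - 25 = -23$)
$d{\left(K \right)} - \frac{1}{\left(-7194 - 13034\right) + 38883} = -23 - \frac{1}{\left(-7194 - 13034\right) + 38883} = -23 - \frac{1}{-20228 + 38883} = -23 - \frac{1}{18655} = - \frac{429066}{18655}$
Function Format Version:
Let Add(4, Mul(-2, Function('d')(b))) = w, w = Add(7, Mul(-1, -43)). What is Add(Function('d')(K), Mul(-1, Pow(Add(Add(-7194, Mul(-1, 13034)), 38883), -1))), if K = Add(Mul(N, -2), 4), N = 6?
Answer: Rational(-429066, 18655) ≈ -23.000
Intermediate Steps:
w = 50 (w = Add(7, 43) = 50)
K = -8 (K = Add(Mul(6, -2), 4) = Add(-12, 4) = -8)
Function('d')(b) = -23 (Function('d')(b) = Add(2, Mul(Rational(-1, 2), 50)) = Add(2, -25) = -23)
Add(Function('d')(K), Mul(-1, Pow(Add(Add(-7194, Mul(-1, 13034)), 38883), -1))) = Add(-23, Mul(-1, Pow(Add(Add(-7194, Mul(-1, 13034)), 38883), -1))) = Add(-23, Mul(-1, Pow(Add(Add(-7194, -13034), 38883), -1))) = Add(-23, Mul(-1, Pow(Add(-20228, 38883), -1))) = Add(-23, Mul(-1, Pow(18655, -1))) = Add(-23, Mul(-1, Rational(1, 18655))) = Add(-23, Rational(-1, 18655)) = Rational(-429066, 18655)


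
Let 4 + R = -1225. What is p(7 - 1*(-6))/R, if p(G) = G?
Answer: -13/1229 ≈ -0.010578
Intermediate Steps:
R = -1229 (R = -4 - 1225 = -1229)
p(7 - 1*(-6))/R = (7 - 1*(-6))/(-1229) = (7 + 6)*(-1/1229) = 13*(-1/1229) = -13/1229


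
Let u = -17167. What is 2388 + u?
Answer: -14779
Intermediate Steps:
2388 + u = 2388 - 17167 = -14779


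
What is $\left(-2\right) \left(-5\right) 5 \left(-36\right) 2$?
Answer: $-3600$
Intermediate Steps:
$\left(-2\right) \left(-5\right) 5 \left(-36\right) 2 = 10 \cdot 5 \left(-36\right) 2 = 50 \left(-36\right) 2 = \left(-1800\right) 2 = -3600$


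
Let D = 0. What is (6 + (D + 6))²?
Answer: 144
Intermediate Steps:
(6 + (D + 6))² = (6 + (0 + 6))² = (6 + 6)² = 12² = 144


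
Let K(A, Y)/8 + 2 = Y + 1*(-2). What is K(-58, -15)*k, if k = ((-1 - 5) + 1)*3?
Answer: 2280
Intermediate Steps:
K(A, Y) = -32 + 8*Y (K(A, Y) = -16 + 8*(Y + 1*(-2)) = -16 + 8*(Y - 2) = -16 + 8*(-2 + Y) = -16 + (-16 + 8*Y) = -32 + 8*Y)
k = -15 (k = (-6 + 1)*3 = -5*3 = -15)
K(-58, -15)*k = (-32 + 8*(-15))*(-15) = (-32 - 120)*(-15) = -152*(-15) = 2280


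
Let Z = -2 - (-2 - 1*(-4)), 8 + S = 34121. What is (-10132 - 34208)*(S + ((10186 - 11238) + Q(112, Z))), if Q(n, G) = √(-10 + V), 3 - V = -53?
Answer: -1465924740 - 44340*√46 ≈ -1.4662e+9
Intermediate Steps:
S = 34113 (S = -8 + 34121 = 34113)
V = 56 (V = 3 - 1*(-53) = 3 + 53 = 56)
Z = -4 (Z = -2 - (-2 + 4) = -2 - 1*2 = -2 - 2 = -4)
Q(n, G) = √46 (Q(n, G) = √(-10 + 56) = √46)
(-10132 - 34208)*(S + ((10186 - 11238) + Q(112, Z))) = (-10132 - 34208)*(34113 + ((10186 - 11238) + √46)) = -44340*(34113 + (-1052 + √46)) = -44340*(33061 + √46) = -1465924740 - 44340*√46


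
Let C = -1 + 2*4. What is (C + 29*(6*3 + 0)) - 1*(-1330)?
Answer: 1859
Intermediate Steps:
C = 7 (C = -1 + 8 = 7)
(C + 29*(6*3 + 0)) - 1*(-1330) = (7 + 29*(6*3 + 0)) - 1*(-1330) = (7 + 29*(18 + 0)) + 1330 = (7 + 29*18) + 1330 = (7 + 522) + 1330 = 529 + 1330 = 1859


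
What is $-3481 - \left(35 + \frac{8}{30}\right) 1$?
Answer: $- \frac{52744}{15} \approx -3516.3$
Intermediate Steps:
$-3481 - \left(35 + \frac{8}{30}\right) 1 = -3481 - \left(35 + 8 \cdot \frac{1}{30}\right) 1 = -3481 - \left(35 + \frac{4}{15}\right) 1 = -3481 - \frac{529}{15} \cdot 1 = -3481 - \frac{529}{15} = - \frac{52744}{15}$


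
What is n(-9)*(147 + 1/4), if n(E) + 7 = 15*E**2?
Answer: 177878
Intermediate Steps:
n(E) = -7 + 15*E**2
n(-9)*(147 + 1/4) = (-7 + 15*(-9)**2)*(147 + 1/4) = (-7 + 15*81)*(147 + 1/4) = (-7 + 1215)*(589/4) = 1208*(589/4) = 177878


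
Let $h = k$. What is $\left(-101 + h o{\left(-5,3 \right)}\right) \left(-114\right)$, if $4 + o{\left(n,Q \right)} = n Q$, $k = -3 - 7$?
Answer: $-10146$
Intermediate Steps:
$k = -10$
$o{\left(n,Q \right)} = -4 + Q n$ ($o{\left(n,Q \right)} = -4 + n Q = -4 + Q n$)
$h = -10$
$\left(-101 + h o{\left(-5,3 \right)}\right) \left(-114\right) = \left(-101 - 10 \left(-4 + 3 \left(-5\right)\right)\right) \left(-114\right) = \left(-101 - 10 \left(-4 - 15\right)\right) \left(-114\right) = \left(-101 - -190\right) \left(-114\right) = \left(-101 + 190\right) \left(-114\right) = 89 \left(-114\right) = -10146$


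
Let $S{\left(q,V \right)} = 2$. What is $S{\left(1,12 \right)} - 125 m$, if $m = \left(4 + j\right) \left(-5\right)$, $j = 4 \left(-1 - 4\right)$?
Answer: $-9998$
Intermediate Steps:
$j = -20$ ($j = 4 \left(-5\right) = -20$)
$m = 80$ ($m = \left(4 - 20\right) \left(-5\right) = \left(-16\right) \left(-5\right) = 80$)
$S{\left(1,12 \right)} - 125 m = 2 - 10000 = -9998$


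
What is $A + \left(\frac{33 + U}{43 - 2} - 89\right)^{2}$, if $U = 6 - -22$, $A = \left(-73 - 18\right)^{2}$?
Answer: $\frac{26794105}{1681} \approx 15939.0$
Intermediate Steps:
$A = 8281$ ($A = \left(-91\right)^{2} = 8281$)
$U = 28$ ($U = 6 + 22 = 28$)
$A + \left(\frac{33 + U}{43 - 2} - 89\right)^{2} = 8281 + \left(\frac{33 + 28}{43 - 2} - 89\right)^{2} = 8281 + \left(\frac{61}{41} - 89\right)^{2} = 8281 + \left(- \frac{3588}{41}\right)^{2} = 8281 + \frac{12873744}{1681} = \frac{26794105}{1681}$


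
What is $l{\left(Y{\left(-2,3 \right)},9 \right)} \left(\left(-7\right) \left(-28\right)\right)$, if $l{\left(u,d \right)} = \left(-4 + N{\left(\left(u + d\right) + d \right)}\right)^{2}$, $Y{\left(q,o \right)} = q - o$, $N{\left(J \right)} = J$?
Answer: $15876$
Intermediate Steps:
$l{\left(u,d \right)} = \left(-4 + u + 2 d\right)^{2}$ ($l{\left(u,d \right)} = \left(-4 + \left(\left(u + d\right) + d\right)\right)^{2} = \left(-4 + \left(\left(d + u\right) + d\right)\right)^{2} = \left(-4 + \left(u + 2 d\right)\right)^{2} = \left(-4 + u + 2 d\right)^{2}$)
$l{\left(Y{\left(-2,3 \right)},9 \right)} \left(\left(-7\right) \left(-28\right)\right) = \left(-4 - 5 + 2 \cdot 9\right)^{2} \left(\left(-7\right) \left(-28\right)\right) = \left(-4 - 5 + 18\right)^{2} \cdot 196 = 9^{2} \cdot 196 = 81 \cdot 196 = 15876$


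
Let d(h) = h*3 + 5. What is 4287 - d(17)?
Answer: 4231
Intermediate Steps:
d(h) = 5 + 3*h (d(h) = 3*h + 5 = 5 + 3*h)
4287 - d(17) = 4287 - (5 + 3*17) = 4287 - (5 + 51) = 4287 - 1*56 = 4287 - 56 = 4231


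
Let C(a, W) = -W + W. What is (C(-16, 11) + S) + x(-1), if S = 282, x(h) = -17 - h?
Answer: 266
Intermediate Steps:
C(a, W) = 0
(C(-16, 11) + S) + x(-1) = (0 + 282) + (-17 - 1*(-1)) = 282 + (-17 + 1) = 282 - 16 = 266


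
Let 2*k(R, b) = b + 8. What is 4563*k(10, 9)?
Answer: 77571/2 ≈ 38786.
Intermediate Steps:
k(R, b) = 4 + b/2 (k(R, b) = (b + 8)/2 = (8 + b)/2 = 4 + b/2)
4563*k(10, 9) = 4563*(4 + (1/2)*9) = 4563*(4 + 9/2) = 4563*(17/2) = 77571/2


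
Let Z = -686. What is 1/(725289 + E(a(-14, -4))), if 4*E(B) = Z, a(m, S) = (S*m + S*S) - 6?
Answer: 2/1450235 ≈ 1.3791e-6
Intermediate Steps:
a(m, S) = -6 + S² + S*m (a(m, S) = (S*m + S²) - 6 = (S² + S*m) - 6 = -6 + S² + S*m)
E(B) = -343/2 (E(B) = (¼)*(-686) = -343/2)
1/(725289 + E(a(-14, -4))) = 1/(725289 - 343/2) = 1/(1450235/2) = 2/1450235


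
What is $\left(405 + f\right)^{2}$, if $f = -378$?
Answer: $729$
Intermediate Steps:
$\left(405 + f\right)^{2} = \left(405 - 378\right)^{2} = 27^{2} = 729$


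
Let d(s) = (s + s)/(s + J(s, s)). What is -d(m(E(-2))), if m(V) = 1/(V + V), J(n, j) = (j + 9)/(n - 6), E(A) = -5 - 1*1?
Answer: -146/1357 ≈ -0.10759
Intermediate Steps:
E(A) = -6 (E(A) = -5 - 1 = -6)
J(n, j) = (9 + j)/(-6 + n)
m(V) = 1/(2*V)
d(s) = 2*s/(s + (9 + s)/(-6 + s)) (d(s) = (s + s)/(s + (9 + s)/(-6 + s)) = (2*s)/(s + (9 + s)/(-6 + s)) = 2*s/(s + (9 + s)/(-6 + s)))
-d(m(E(-2))) = -2*(½)/(-6)*(-6 + (½)/(-6))/(9 + (½)/(-6) + ((½)/(-6))*(-6 + (½)/(-6))) = -2*(½)*(-⅙)*(-6 + (½)*(-⅙))/(9 + (½)*(-⅙) + ((½)*(-⅙))*(-6 + (½)*(-⅙))) = -2*(-1)*(-6 - 1/12)/(12*(9 - 1/12 - (-6 - 1/12)/12)) = -2*(-1)*(-73)/(12*(9 - 1/12 - 1/12*(-73/12))*12) = -2*(-1)*(-73)/(12*(9 - 1/12 + 73/144)*12) = -2*(-1)*(-73)/(12*1357/144*12) = -2*(-1)*144*(-73)/(12*1357*12) = -1*146/1357 = -146/1357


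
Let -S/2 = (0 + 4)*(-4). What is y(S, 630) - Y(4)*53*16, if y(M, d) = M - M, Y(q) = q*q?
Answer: -13568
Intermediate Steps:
Y(q) = q**2
S = 32 (S = -2*(0 + 4)*(-4) = -8*(-4) = -2*(-16) = 32)
y(M, d) = 0
y(S, 630) - Y(4)*53*16 = 0 - 4**2*53*16 = 0 - 16*53*16 = 0 - 848*16 = 0 - 1*13568 = 0 - 13568 = -13568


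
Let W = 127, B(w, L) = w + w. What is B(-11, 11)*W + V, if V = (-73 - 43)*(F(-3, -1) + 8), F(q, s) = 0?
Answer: -3722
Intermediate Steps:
B(w, L) = 2*w
V = -928 (V = (-73 - 43)*(0 + 8) = -116*8 = -928)
B(-11, 11)*W + V = (2*(-11))*127 - 928 = -22*127 - 928 = -2794 - 928 = -3722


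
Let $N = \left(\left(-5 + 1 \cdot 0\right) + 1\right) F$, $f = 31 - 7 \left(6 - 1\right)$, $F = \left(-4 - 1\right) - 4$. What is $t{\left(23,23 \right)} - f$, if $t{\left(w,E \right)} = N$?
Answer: $40$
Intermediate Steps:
$F = -9$ ($F = -5 - 4 = -9$)
$f = -4$ ($f = 31 - 7 \cdot 5 = 31 - 35 = -4$)
$N = 36$ ($N = \left(\left(-5 + 1 \cdot 0\right) + 1\right) \left(-9\right) = \left(\left(-5 + 0\right) + 1\right) \left(-9\right) = \left(-5 + 1\right) \left(-9\right) = \left(-4\right) \left(-9\right) = 36$)
$t{\left(w,E \right)} = 36$
$t{\left(23,23 \right)} - f = 36 - -4 = 36 + 4 = 40$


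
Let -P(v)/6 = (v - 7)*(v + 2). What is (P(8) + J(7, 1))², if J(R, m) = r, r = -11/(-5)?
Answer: 83521/25 ≈ 3340.8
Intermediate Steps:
r = 11/5 (r = -11*(-⅕) = 11/5 ≈ 2.2000)
J(R, m) = 11/5
P(v) = -6*(-7 + v)*(2 + v) (P(v) = -6*(v - 7)*(v + 2) = -6*(-7 + v)*(2 + v))
(P(8) + J(7, 1))² = ((84 - 6*8² + 30*8) + 11/5)² = ((84 - 6*64 + 240) + 11/5)² = ((84 - 384 + 240) + 11/5)² = (-60 + 11/5)² = (-289/5)² = 83521/25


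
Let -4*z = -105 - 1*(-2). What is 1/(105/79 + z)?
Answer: 316/8557 ≈ 0.036929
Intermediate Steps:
z = 103/4 (z = -(-105 - 1*(-2))/4 = -(-105 + 2)/4 = -¼*(-103) = 103/4 ≈ 25.750)
1/(105/79 + z) = 1/(105/79 + 103/4) = 1/(8557/316) = 316/8557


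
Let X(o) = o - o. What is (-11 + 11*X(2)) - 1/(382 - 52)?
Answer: -3631/330 ≈ -11.003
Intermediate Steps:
X(o) = 0
(-11 + 11*X(2)) - 1/(382 - 52) = (-11 + 11*0) - 1/(382 - 52) = (-11 + 0) - 1/330 = -11 - 1*1/330 = -11 - 1/330 = -3631/330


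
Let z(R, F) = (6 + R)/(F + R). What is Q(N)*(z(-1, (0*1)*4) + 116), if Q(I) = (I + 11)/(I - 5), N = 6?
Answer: 1887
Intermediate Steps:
z(R, F) = (6 + R)/(F + R)
Q(I) = (11 + I)/(-5 + I)
Q(N)*(z(-1, (0*1)*4) + 116) = ((11 + 6)/(-5 + 6))*((6 - 1)/((0*1)*4 - 1) + 116) = (17/1)*(5/(0*4 - 1) + 116) = (1*17)*(5/(0 - 1) + 116) = 17*(5/(-1) + 116) = 17*(-1*5 + 116) = 17*(-5 + 116) = 17*111 = 1887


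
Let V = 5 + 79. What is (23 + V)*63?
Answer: 6741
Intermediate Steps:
V = 84
(23 + V)*63 = (23 + 84)*63 = 107*63 = 6741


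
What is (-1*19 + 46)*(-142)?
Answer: -3834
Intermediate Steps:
(-1*19 + 46)*(-142) = (-19 + 46)*(-142) = 27*(-142) = -3834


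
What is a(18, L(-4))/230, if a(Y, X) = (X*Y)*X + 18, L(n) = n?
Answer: 153/115 ≈ 1.3304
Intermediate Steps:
a(Y, X) = 18 + Y*X² (a(Y, X) = Y*X² + 18 = 18 + Y*X²)
a(18, L(-4))/230 = (18 + 18*(-4)²)/230 = (18 + 18*16)*(1/230) = (18 + 288)*(1/230) = 306*(1/230) = 153/115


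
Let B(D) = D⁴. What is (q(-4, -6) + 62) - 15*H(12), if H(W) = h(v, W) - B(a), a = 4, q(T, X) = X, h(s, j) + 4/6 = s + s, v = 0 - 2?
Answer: 3966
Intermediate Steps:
v = -2
h(s, j) = -⅔ + 2*s (h(s, j) = -⅔ + (s + s) = -⅔ + 2*s)
H(W) = -782/3 (H(W) = (-⅔ + 2*(-2)) - 1*4⁴ = (-⅔ - 4) - 1*256 = -14/3 - 256 = -782/3)
(q(-4, -6) + 62) - 15*H(12) = (-6 + 62) - 15*(-782/3) = 56 + 3910 = 3966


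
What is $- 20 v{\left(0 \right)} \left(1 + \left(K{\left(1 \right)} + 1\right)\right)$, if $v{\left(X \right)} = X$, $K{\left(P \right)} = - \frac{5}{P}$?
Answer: $0$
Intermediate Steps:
$- 20 v{\left(0 \right)} \left(1 + \left(K{\left(1 \right)} + 1\right)\right) = - 20 \cdot 0 \left(1 + \left(- \frac{5}{1} + 1\right)\right) = - 20 \cdot 0 \left(1 + \left(\left(-5\right) 1 + 1\right)\right) = - 20 \cdot 0 \left(1 + \left(-5 + 1\right)\right) = - 20 \cdot 0 \left(1 - 4\right) = - 20 \cdot 0 \left(-3\right) = \left(-20\right) 0 = 0$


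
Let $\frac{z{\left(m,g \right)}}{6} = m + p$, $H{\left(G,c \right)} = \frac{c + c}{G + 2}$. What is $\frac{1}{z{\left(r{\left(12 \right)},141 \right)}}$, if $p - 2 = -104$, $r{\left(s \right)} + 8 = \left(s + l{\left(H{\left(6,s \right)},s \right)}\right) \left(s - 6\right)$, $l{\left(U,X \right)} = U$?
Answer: $- \frac{1}{120} \approx -0.0083333$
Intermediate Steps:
$H{\left(G,c \right)} = \frac{2 c}{2 + G}$
$r{\left(s \right)} = -8 + \frac{5 s \left(-6 + s\right)}{4}$ ($r{\left(s \right)} = -8 + \left(s + \frac{2 s}{2 + 6}\right) \left(s - 6\right) = -8 + \left(s + \frac{2 s}{8}\right) \left(-6 + s\right) = -8 + \left(s + 2 s \frac{1}{8}\right) \left(-6 + s\right) = -8 + \left(s + \frac{s}{4}\right) \left(-6 + s\right) = -8 + \frac{5 s}{4} \left(-6 + s\right) = -8 + \frac{5 s \left(-6 + s\right)}{4}$)
$p = -102$ ($p = 2 - 104 = -102$)
$z{\left(m,g \right)} = -612 + 6 m$ ($z{\left(m,g \right)} = 6 \left(m - 102\right) = 6 \left(-102 + m\right) = -612 + 6 m$)
$\frac{1}{z{\left(r{\left(12 \right)},141 \right)}} = \frac{1}{-612 + 6 \left(-8 - 90 + \frac{5 \cdot 12^{2}}{4}\right)} = \frac{1}{-612 + 6 \left(-8 - 90 + \frac{5}{4} \cdot 144\right)} = \frac{1}{-612 + 6 \left(-8 - 90 + 180\right)} = \frac{1}{-612 + 6 \cdot 82} = \frac{1}{-612 + 492} = \frac{1}{-120} = - \frac{1}{120}$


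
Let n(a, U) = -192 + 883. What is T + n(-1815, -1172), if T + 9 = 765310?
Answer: 765992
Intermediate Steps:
T = 765301 (T = -9 + 765310 = 765301)
n(a, U) = 691
T + n(-1815, -1172) = 765301 + 691 = 765992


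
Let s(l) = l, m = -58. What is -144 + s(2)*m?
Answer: -260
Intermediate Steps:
-144 + s(2)*m = -144 + 2*(-58) = -144 - 116 = -260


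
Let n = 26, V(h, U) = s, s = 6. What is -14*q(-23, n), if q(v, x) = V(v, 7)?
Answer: -84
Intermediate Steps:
V(h, U) = 6
q(v, x) = 6
-14*q(-23, n) = -14*6 = -84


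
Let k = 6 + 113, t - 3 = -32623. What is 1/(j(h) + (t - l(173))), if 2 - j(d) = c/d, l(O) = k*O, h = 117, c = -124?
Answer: -117/6224861 ≈ -1.8796e-5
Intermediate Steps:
t = -32620 (t = 3 - 32623 = -32620)
k = 119
l(O) = 119*O
j(d) = 2 + 124/d (j(d) = 2 - (-124)/d = 2 + 124/d)
1/(j(h) + (t - l(173))) = 1/((2 + 124/117) + (-32620 - 119*173)) = 1/((2 + 124*(1/117)) + (-32620 - 1*20587)) = 1/((2 + 124/117) + (-32620 - 20587)) = 1/(358/117 - 53207) = 1/(-6224861/117) = -117/6224861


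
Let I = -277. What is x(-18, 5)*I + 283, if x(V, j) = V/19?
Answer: 10363/19 ≈ 545.42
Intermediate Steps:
x(V, j) = V/19 (x(V, j) = V*(1/19) = V/19)
x(-18, 5)*I + 283 = ((1/19)*(-18))*(-277) + 283 = -18/19*(-277) + 283 = 4986/19 + 283 = 10363/19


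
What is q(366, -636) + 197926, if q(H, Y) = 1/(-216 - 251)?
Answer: 92431441/467 ≈ 1.9793e+5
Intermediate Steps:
q(H, Y) = -1/467 (q(H, Y) = 1/(-467) = -1/467)
q(366, -636) + 197926 = -1/467 + 197926 = 92431441/467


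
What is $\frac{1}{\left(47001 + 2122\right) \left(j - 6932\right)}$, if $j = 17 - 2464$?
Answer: $- \frac{1}{460724617} \approx -2.1705 \cdot 10^{-9}$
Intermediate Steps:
$j = -2447$ ($j = 17 - 2464 = -2447$)
$\frac{1}{\left(47001 + 2122\right) \left(j - 6932\right)} = \frac{1}{\left(47001 + 2122\right) \left(-2447 - 6932\right)} = \frac{1}{49123 \left(-9379\right)} = \frac{1}{-460724617} = - \frac{1}{460724617}$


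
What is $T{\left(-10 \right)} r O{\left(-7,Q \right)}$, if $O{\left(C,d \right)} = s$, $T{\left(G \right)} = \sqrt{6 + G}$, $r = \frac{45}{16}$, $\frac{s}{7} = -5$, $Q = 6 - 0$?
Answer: $- \frac{1575 i}{8} \approx - 196.88 i$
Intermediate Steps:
$Q = 6$ ($Q = 6 + 0 = 6$)
$s = -35$ ($s = 7 \left(-5\right) = -35$)
$r = \frac{45}{16}$ ($r = 45 \cdot \frac{1}{16} = \frac{45}{16} \approx 2.8125$)
$O{\left(C,d \right)} = -35$
$T{\left(-10 \right)} r O{\left(-7,Q \right)} = \sqrt{6 - 10} \cdot \frac{45}{16} \left(-35\right) = \sqrt{-4} \cdot \frac{45}{16} \left(-35\right) = 2 i \frac{45}{16} \left(-35\right) = \frac{45 i}{8} \left(-35\right) = - \frac{1575 i}{8}$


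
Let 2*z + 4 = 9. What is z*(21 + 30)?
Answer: 255/2 ≈ 127.50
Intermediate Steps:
z = 5/2 (z = -2 + (1/2)*9 = -2 + 9/2 = 5/2 ≈ 2.5000)
z*(21 + 30) = 5*(21 + 30)/2 = (5/2)*51 = 255/2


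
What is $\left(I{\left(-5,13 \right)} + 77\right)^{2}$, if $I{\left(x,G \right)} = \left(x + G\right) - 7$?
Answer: $6084$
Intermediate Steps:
$I{\left(x,G \right)} = -7 + G + x$ ($I{\left(x,G \right)} = \left(G + x\right) - 7 = -7 + G + x$)
$\left(I{\left(-5,13 \right)} + 77\right)^{2} = \left(\left(-7 + 13 - 5\right) + 77\right)^{2} = \left(1 + 77\right)^{2} = 78^{2} = 6084$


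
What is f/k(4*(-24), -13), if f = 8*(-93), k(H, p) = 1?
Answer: -744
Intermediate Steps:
f = -744
f/k(4*(-24), -13) = -744/1 = -744*1 = -744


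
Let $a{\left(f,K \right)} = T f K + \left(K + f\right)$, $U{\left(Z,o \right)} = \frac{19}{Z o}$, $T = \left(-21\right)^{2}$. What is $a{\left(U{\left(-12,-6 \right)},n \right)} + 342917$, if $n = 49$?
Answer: $\frac{12552071}{36} \approx 3.4867 \cdot 10^{5}$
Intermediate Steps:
$T = 441$
$U{\left(Z,o \right)} = \frac{19}{Z o}$ ($U{\left(Z,o \right)} = 19 \frac{1}{Z o} = \frac{19}{Z o}$)
$a{\left(f,K \right)} = K + f + 441 K f$ ($a{\left(f,K \right)} = 441 f K + \left(K + f\right) = 441 K f + \left(K + f\right) = K + f + 441 K f$)
$a{\left(U{\left(-12,-6 \right)},n \right)} + 342917 = \left(49 + \frac{19}{\left(-12\right) \left(-6\right)} + 441 \cdot 49 \frac{19}{\left(-12\right) \left(-6\right)}\right) + 342917 = \left(49 + 19 \left(- \frac{1}{12}\right) \left(- \frac{1}{6}\right) + 441 \cdot 49 \cdot 19 \left(- \frac{1}{12}\right) \left(- \frac{1}{6}\right)\right) + 342917 = \left(49 + \frac{19}{72} + 441 \cdot 49 \cdot \frac{19}{72}\right) + 342917 = \left(49 + \frac{19}{72} + \frac{45619}{8}\right) + 342917 = \frac{207059}{36} + 342917 = \frac{12552071}{36}$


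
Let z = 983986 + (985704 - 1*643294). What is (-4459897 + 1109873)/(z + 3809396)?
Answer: -418753/641974 ≈ -0.65229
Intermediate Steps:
z = 1326396 (z = 983986 + (985704 - 643294) = 983986 + 342410 = 1326396)
(-4459897 + 1109873)/(z + 3809396) = (-4459897 + 1109873)/(1326396 + 3809396) = -3350024/5135792 = -3350024*1/5135792 = -418753/641974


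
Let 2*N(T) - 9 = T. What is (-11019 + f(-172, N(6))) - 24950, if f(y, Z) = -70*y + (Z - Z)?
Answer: -23929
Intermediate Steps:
N(T) = 9/2 + T/2
f(y, Z) = -70*y (f(y, Z) = -70*y + 0 = -70*y)
(-11019 + f(-172, N(6))) - 24950 = (-11019 - 70*(-172)) - 24950 = (-11019 + 12040) - 24950 = 1021 - 24950 = -23929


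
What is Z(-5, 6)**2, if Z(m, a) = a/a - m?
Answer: 36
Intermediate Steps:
Z(m, a) = 1 - m
Z(-5, 6)**2 = (1 - 1*(-5))**2 = (1 + 5)**2 = 6**2 = 36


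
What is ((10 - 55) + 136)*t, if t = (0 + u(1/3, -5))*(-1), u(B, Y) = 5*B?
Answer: -455/3 ≈ -151.67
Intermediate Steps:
t = -5/3 (t = (0 + 5/3)*(-1) = (5/3)*(-1) = -5/3 ≈ -1.6667)
((10 - 55) + 136)*t = ((10 - 55) + 136)*(-5/3) = (-45 + 136)*(-5/3) = 91*(-5/3) = -455/3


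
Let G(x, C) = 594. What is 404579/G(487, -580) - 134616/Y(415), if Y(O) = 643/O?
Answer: -32924045863/381942 ≈ -86202.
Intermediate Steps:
404579/G(487, -580) - 134616/Y(415) = 404579/594 - 134616/(643/415) = 404579*(1/594) - 134616/(643*(1/415)) = 404579/594 - 134616/643/415 = 404579/594 - 134616*415/643 = 404579/594 - 55865640/643 = -32924045863/381942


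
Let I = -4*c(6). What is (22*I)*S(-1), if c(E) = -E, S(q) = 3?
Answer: 1584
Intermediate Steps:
I = 24 (I = -(-4)*6 = -4*(-6) = 24)
(22*I)*S(-1) = (22*24)*3 = 528*3 = 1584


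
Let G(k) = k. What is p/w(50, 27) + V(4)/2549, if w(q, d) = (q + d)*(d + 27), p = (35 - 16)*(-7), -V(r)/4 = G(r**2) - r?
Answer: -76943/1514106 ≈ -0.050817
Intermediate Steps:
V(r) = -4*r**2 + 4*r (V(r) = -4*(r**2 - r) = -4*r**2 + 4*r)
p = -133 (p = 19*(-7) = -133)
w(q, d) = (27 + d)*(d + q) (w(q, d) = (d + q)*(27 + d) = (27 + d)*(d + q))
p/w(50, 27) + V(4)/2549 = -133/(27**2 + 27*27 + 27*50 + 27*50) + (4*4*(1 - 1*4))/2549 = -133/(729 + 729 + 1350 + 1350) + (4*4*(1 - 4))*(1/2549) = -133/4158 + (4*4*(-3))*(1/2549) = -133*1/4158 - 48*1/2549 = -19/594 - 48/2549 = -76943/1514106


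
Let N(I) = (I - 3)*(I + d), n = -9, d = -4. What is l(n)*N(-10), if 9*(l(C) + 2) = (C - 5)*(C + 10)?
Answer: -5824/9 ≈ -647.11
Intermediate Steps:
l(C) = -2 + (-5 + C)*(10 + C)/9 (l(C) = -2 + ((C - 5)*(C + 10))/9 = -2 + ((-5 + C)*(10 + C))/9 = -2 + (-5 + C)*(10 + C)/9)
N(I) = (-4 + I)*(-3 + I) (N(I) = (I - 3)*(I - 4) = (-3 + I)*(-4 + I) = (-4 + I)*(-3 + I))
l(n)*N(-10) = (-68/9 + (⅑)*(-9)² + (5/9)*(-9))*(12 + (-10)² - 7*(-10)) = (-68/9 + (⅑)*81 - 5)*(12 + 100 + 70) = (-68/9 + 9 - 5)*182 = -32/9*182 = -5824/9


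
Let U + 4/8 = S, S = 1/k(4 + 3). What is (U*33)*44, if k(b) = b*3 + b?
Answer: -4719/7 ≈ -674.14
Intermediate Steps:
k(b) = 4*b (k(b) = 3*b + b = 4*b)
S = 1/28 (S = 1/(4*(4 + 3)) = 1/(4*7) = 1/28 ≈ 0.035714)
U = -13/28 (U = -½ + 1/28 = -13/28 ≈ -0.46429)
(U*33)*44 = -13/28*33*44 = -429/28*44 = -4719/7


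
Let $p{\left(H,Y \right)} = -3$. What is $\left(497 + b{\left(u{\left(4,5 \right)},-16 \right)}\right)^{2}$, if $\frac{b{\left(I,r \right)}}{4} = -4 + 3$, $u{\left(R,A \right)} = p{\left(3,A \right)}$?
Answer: $243049$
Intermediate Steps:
$u{\left(R,A \right)} = -3$
$b{\left(I,r \right)} = -4$ ($b{\left(I,r \right)} = 4 \left(-4 + 3\right) = 4 \left(-1\right) = -4$)
$\left(497 + b{\left(u{\left(4,5 \right)},-16 \right)}\right)^{2} = \left(497 - 4\right)^{2} = 493^{2} = 243049$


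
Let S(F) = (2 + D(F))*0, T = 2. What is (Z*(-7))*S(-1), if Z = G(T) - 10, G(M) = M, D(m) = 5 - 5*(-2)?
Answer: 0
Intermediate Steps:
D(m) = 15 (D(m) = 5 + 10 = 15)
Z = -8 (Z = 2 - 10 = -8)
S(F) = 0 (S(F) = (2 + 15)*0 = 17*0 = 0)
(Z*(-7))*S(-1) = -8*(-7)*0 = 56*0 = 0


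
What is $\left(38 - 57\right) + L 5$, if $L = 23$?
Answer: $96$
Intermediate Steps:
$\left(38 - 57\right) + L 5 = \left(38 - 57\right) + 23 \cdot 5 = -19 + 115 = 96$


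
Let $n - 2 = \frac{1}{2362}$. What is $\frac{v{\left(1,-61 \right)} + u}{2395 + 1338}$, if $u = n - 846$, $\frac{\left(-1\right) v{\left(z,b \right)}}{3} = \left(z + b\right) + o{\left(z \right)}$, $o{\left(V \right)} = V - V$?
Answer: $- \frac{1568367}{8817346} \approx -0.17787$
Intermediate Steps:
$n = \frac{4725}{2362}$ ($n = 2 + \frac{1}{2362} = \frac{4725}{2362} \approx 2.0004$)
$o{\left(V \right)} = 0$
$v{\left(z,b \right)} = - 3 b - 3 z$ ($v{\left(z,b \right)} = - 3 \left(\left(z + b\right) + 0\right) = - 3 \left(\left(b + z\right) + 0\right) = - 3 \left(b + z\right) = - 3 b - 3 z$)
$u = - \frac{1993527}{2362}$ ($u = \frac{4725}{2362} - 846 = - \frac{1993527}{2362} \approx -844.0$)
$\frac{v{\left(1,-61 \right)} + u}{2395 + 1338} = \frac{\left(\left(-3\right) \left(-61\right) - 3\right) - \frac{1993527}{2362}}{2395 + 1338} = \frac{\left(183 - 3\right) - \frac{1993527}{2362}}{3733} = \left(180 - \frac{1993527}{2362}\right) \frac{1}{3733} = \left(- \frac{1568367}{2362}\right) \frac{1}{3733} = - \frac{1568367}{8817346}$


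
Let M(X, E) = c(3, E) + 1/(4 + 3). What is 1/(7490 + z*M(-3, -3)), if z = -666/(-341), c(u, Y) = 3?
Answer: 217/1626662 ≈ 0.00013340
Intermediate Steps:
M(X, E) = 22/7 (M(X, E) = 3 + 1/(4 + 3) = 3 + 1/7 = 3 + ⅐ = 22/7)
z = 666/341 (z = -666*(-1/341) = 666/341 ≈ 1.9531)
1/(7490 + z*M(-3, -3)) = 1/(7490 + (666/341)*(22/7)) = 1/(7490 + 1332/217) = 1/(1626662/217) = 217/1626662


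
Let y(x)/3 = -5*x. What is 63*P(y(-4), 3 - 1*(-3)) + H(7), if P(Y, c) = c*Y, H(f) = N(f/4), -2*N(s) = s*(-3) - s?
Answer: 45367/2 ≈ 22684.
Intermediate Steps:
y(x) = -15*x (y(x) = 3*(-5*x) = -15*x)
N(s) = 2*s (N(s) = -(s*(-3) - s)/2 = -(-3*s - s)/2 = -(-2)*s = 2*s)
H(f) = f/2 (H(f) = 2*(f/4) = f/2)
P(Y, c) = Y*c
63*P(y(-4), 3 - 1*(-3)) + H(7) = 63*((-15*(-4))*(3 - 1*(-3))) + (½)*7 = 63*(60*(3 + 3)) + 7/2 = 63*(60*6) + 7/2 = 63*360 + 7/2 = 22680 + 7/2 = 45367/2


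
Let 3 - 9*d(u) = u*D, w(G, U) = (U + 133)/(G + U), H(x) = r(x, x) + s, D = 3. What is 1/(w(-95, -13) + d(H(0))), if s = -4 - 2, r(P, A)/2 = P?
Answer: 9/11 ≈ 0.81818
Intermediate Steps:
r(P, A) = 2*P
s = -6
H(x) = -6 + 2*x (H(x) = 2*x - 6 = -6 + 2*x)
w(G, U) = (133 + U)/(G + U)
d(u) = ⅓ - u/3 (d(u) = ⅓ - u*3/9 = ⅓ - u/3)
1/(w(-95, -13) + d(H(0))) = 1/((133 - 13)/(-95 - 13) + (⅓ - (-6 + 2*0)/3)) = 1/(120/(-108) + (⅓ - (-6 + 0)/3)) = 1/(-1/108*120 + (⅓ - ⅓*(-6))) = 1/(-10/9 + (⅓ + 2)) = 1/(-10/9 + 7/3) = 1/(11/9) = 9/11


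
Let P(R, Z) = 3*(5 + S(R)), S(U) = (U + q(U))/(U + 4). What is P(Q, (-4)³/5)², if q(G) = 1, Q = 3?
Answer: 13689/49 ≈ 279.37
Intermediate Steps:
S(U) = (1 + U)/(4 + U) (S(U) = (U + 1)/(U + 4) = (1 + U)/(4 + U))
P(R, Z) = 15 + 3*(1 + R)/(4 + R) (P(R, Z) = 3*(5 + (1 + R)/(4 + R)) = 15 + 3*(1 + R)/(4 + R))
P(Q, (-4)³/5)² = (9*(7 + 2*3)/(4 + 3))² = (9*(7 + 6)/7)² = (9*(⅐)*13)² = (117/7)² = 13689/49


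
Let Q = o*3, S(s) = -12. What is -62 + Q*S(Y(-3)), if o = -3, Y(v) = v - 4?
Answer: 46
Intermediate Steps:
Y(v) = -4 + v
Q = -9 (Q = -3*3 = -9)
-62 + Q*S(Y(-3)) = -62 - 9*(-12) = -62 + 108 = 46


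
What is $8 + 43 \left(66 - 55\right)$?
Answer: $481$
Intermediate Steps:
$8 + 43 \left(66 - 55\right) = 8 + 43 \cdot 11 = 8 + 473 = 481$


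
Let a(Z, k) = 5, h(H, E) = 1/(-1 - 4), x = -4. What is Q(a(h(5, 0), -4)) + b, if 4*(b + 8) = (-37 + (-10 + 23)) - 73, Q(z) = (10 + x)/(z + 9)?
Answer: -891/28 ≈ -31.821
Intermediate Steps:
h(H, E) = -1/5 (h(H, E) = 1/(-5) = -1/5)
Q(z) = 6/(9 + z) (Q(z) = (10 - 4)/(z + 9) = 6/(9 + z))
b = -129/4 (b = -8 + ((-37 + (-10 + 23)) - 73)/4 = -8 + ((-37 + 13) - 73)/4 = -8 + (-24 - 73)/4 = -8 + (1/4)*(-97) = -8 - 97/4 = -129/4 ≈ -32.250)
Q(a(h(5, 0), -4)) + b = 6/(9 + 5) - 129/4 = 6/14 - 129/4 = 6*(1/14) - 129/4 = 3/7 - 129/4 = -891/28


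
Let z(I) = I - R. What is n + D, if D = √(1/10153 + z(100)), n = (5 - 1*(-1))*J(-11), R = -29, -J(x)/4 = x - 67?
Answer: 1872 + √13297769914/10153 ≈ 1883.4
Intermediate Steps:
J(x) = 268 - 4*x (J(x) = -4*(x - 67) = -4*(-67 + x) = 268 - 4*x)
z(I) = 29 + I (z(I) = I - 1*(-29) = I + 29 = 29 + I)
n = 1872 (n = (5 - 1*(-1))*(268 - 4*(-11)) = (5 + 1)*(268 + 44) = 6*312 = 1872)
D = √13297769914/10153 (D = √(1/10153 + (29 + 100)) = √(1/10153 + 129) = √(1309738/10153) = √13297769914/10153 ≈ 11.358)
n + D = 1872 + √13297769914/10153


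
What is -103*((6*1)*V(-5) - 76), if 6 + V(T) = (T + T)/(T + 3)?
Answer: 8446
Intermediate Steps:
V(T) = -6 + 2*T/(3 + T) (V(T) = -6 + (T + T)/(T + 3) = -6 + (2*T)/(3 + T) = -6 + 2*T/(3 + T))
-103*((6*1)*V(-5) - 76) = -103*((6*1)*(2*(-9 - 2*(-5))/(3 - 5)) - 76) = -103*(6*(2*(-9 + 10)/(-2)) - 76) = -103*(6*(2*(-1/2)*1) - 76) = -103*(6*(-1) - 76) = -103*(-6 - 76) = -103*(-82) = 8446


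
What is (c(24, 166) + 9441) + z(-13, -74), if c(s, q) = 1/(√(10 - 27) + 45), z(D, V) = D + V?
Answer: 19100913/2042 - I*√17/2042 ≈ 9354.0 - 0.0020192*I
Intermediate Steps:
c(s, q) = 1/(45 + I*√17) (c(s, q) = 1/(√(-17) + 45) = 1/(I*√17 + 45) = 1/(45 + I*√17))
(c(24, 166) + 9441) + z(-13, -74) = ((45/2042 - I*√17/2042) + 9441) + (-13 - 74) = (19278567/2042 - I*√17/2042) - 87 = 19100913/2042 - I*√17/2042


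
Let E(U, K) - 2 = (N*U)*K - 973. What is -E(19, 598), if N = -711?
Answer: 8079353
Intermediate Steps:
E(U, K) = -971 - 711*K*U (E(U, K) = 2 + ((-711*U)*K - 973) = 2 + (-711*K*U - 973) = 2 + (-973 - 711*K*U) = -971 - 711*K*U)
-E(19, 598) = -(-971 - 711*598*19) = -(-971 - 8078382) = -1*(-8079353) = 8079353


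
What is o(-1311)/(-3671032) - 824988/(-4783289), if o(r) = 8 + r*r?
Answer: -5192620172065/17559606984248 ≈ -0.29571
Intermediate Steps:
o(r) = 8 + r²
o(-1311)/(-3671032) - 824988/(-4783289) = (8 + (-1311)²)/(-3671032) - 824988/(-4783289) = (8 + 1718721)*(-1/3671032) - 824988*(-1/4783289) = 1718729*(-1/3671032) + 824988/4783289 = -1718729/3671032 + 824988/4783289 = -5192620172065/17559606984248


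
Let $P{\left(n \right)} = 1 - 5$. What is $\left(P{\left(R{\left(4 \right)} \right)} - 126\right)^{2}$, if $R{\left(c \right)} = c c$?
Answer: $16900$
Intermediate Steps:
$R{\left(c \right)} = c^{2}$
$P{\left(n \right)} = -4$ ($P{\left(n \right)} = 1 - 5 = -4$)
$\left(P{\left(R{\left(4 \right)} \right)} - 126\right)^{2} = \left(-4 - 126\right)^{2} = \left(-130\right)^{2} = 16900$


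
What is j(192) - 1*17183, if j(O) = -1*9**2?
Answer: -17264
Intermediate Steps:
j(O) = -81 (j(O) = -1*81 = -81)
j(192) - 1*17183 = -81 - 1*17183 = -81 - 17183 = -17264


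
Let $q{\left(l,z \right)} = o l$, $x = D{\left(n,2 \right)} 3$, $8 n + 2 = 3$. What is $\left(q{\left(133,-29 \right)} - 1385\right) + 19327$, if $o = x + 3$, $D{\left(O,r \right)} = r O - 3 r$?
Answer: $\frac{64187}{4} \approx 16047.0$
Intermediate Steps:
$n = \frac{1}{8}$ ($n = - \frac{1}{4} + \frac{1}{8} \cdot 3 = - \frac{1}{4} + \frac{3}{8} = \frac{1}{8} \approx 0.125$)
$D{\left(O,r \right)} = - 3 r + O r$ ($D{\left(O,r \right)} = O r - 3 r = - 3 r + O r$)
$x = - \frac{69}{4}$ ($x = 2 \left(-3 + \frac{1}{8}\right) 3 = 2 \left(- \frac{23}{8}\right) 3 = \left(- \frac{23}{4}\right) 3 = - \frac{69}{4} \approx -17.25$)
$o = - \frac{57}{4}$ ($o = - \frac{69}{4} + 3 = - \frac{57}{4} \approx -14.25$)
$q{\left(l,z \right)} = - \frac{57 l}{4}$
$\left(q{\left(133,-29 \right)} - 1385\right) + 19327 = \left(\left(- \frac{57}{4}\right) 133 - 1385\right) + 19327 = \left(- \frac{7581}{4} - 1385\right) + 19327 = - \frac{13121}{4} + 19327 = \frac{64187}{4}$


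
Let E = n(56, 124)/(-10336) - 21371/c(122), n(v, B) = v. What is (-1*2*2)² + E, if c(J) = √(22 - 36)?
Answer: 20665/1292 + 3053*I*√14/2 ≈ 15.995 + 5711.6*I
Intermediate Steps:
c(J) = I*√14 (c(J) = √(-14) = I*√14)
E = -7/1292 + 3053*I*√14/2 (E = 56/(-10336) - 21371*(-I*√14/14) = 56*(-1/10336) - (-3053)*I*√14/2 = -7/1292 + 3053*I*√14/2 ≈ -0.005418 + 5711.6*I)
(-1*2*2)² + E = (-1*2*2)² + (-7/1292 + 3053*I*√14/2) = (-2*2)² + (-7/1292 + 3053*I*√14/2) = (-4)² + (-7/1292 + 3053*I*√14/2) = 16 + (-7/1292 + 3053*I*√14/2) = 20665/1292 + 3053*I*√14/2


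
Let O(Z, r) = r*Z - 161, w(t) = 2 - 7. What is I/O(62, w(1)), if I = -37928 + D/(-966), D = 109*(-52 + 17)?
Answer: 5233519/64998 ≈ 80.518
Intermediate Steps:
D = -3815 (D = 109*(-35) = -3815)
w(t) = -5
O(Z, r) = -161 + Z*r (O(Z, r) = Z*r - 161 = -161 + Z*r)
I = -5233519/138 (I = -37928 - 3815/(-966) = -37928 - 3815*(-1/966) = -37928 + 545/138 = -5233519/138 ≈ -37924.)
I/O(62, w(1)) = -5233519/(138*(-161 + 62*(-5))) = -5233519/(138*(-161 - 310)) = -5233519/138/(-471) = -5233519/138*(-1/471) = 5233519/64998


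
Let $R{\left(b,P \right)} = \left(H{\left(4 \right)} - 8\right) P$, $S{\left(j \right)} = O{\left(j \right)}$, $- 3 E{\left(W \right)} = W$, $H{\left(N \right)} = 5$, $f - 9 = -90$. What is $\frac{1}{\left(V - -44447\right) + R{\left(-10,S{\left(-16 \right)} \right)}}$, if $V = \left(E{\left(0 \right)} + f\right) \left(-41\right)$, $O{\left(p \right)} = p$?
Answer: $\frac{1}{47816} \approx 2.0913 \cdot 10^{-5}$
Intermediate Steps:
$f = -81$ ($f = 9 - 90 = -81$)
$E{\left(W \right)} = - \frac{W}{3}$
$S{\left(j \right)} = j$
$V = 3321$ ($V = \left(\left(- \frac{1}{3}\right) 0 - 81\right) \left(-41\right) = \left(0 - 81\right) \left(-41\right) = \left(-81\right) \left(-41\right) = 3321$)
$R{\left(b,P \right)} = - 3 P$ ($R{\left(b,P \right)} = \left(5 - 8\right) P = - 3 P$)
$\frac{1}{\left(V - -44447\right) + R{\left(-10,S{\left(-16 \right)} \right)}} = \frac{1}{\left(3321 - -44447\right) - -48} = \frac{1}{\left(3321 + 44447\right) + 48} = \frac{1}{47768 + 48} = \frac{1}{47816}$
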